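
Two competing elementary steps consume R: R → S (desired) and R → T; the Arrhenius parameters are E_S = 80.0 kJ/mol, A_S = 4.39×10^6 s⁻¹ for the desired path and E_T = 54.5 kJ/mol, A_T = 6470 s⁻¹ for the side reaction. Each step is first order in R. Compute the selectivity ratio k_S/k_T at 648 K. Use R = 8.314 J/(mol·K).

Since both paths have the same order in R, the concentration cancels and S_{S/T} = k_S/k_T = (A_S/A_T)·exp[(E_T−E_S)/(RT)].
(E_T−E_S)/(RT) = (54.5−80.0)×10³/(8.314×648) = -25500/5387 = -4.733.
k_S/k_T = (4.39×10^6/6470)·exp(-4.733) = 678.5 × 0.008798 = 5.97.
Since E_S > E_T, raising the temperature improves selectivity toward S.

5.97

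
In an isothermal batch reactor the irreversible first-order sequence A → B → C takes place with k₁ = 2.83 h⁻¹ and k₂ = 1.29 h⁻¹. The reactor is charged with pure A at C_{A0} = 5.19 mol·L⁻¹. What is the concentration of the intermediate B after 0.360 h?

2.55 mol·L⁻¹

Solving the coupled first-order balances gives C_B(t) = [k₁/(k₂−k₁)]·C_{A0}·(e^(−k₁t) − e^(−k₂t)).
e^(−k₁t) = e^(−2.83×0.360) = e^(−1.019) = 0.3610; e^(−k₂t) = e^(−0.4644) = 0.6285.
C_B = 2.83×5.19/(1.29−2.83) × (0.3610−0.6285) = (-9.537)×(-0.2675) = 2.551 mol·L⁻¹.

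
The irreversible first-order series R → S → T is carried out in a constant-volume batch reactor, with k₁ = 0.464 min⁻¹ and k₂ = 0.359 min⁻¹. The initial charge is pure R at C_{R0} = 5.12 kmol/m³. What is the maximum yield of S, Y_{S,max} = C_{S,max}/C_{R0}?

0.416

Evaluating C_S at t_opt = ln(k₂/k₁)/(k₂−k₁) gives C_{S,max}/C_{R0} = (k₁/k₂)^[k₂/(k₂−k₁)].
= (0.464/0.359)^(0.359/(0.359−0.464)) = (1.292)^(-3.419) = 0.4159.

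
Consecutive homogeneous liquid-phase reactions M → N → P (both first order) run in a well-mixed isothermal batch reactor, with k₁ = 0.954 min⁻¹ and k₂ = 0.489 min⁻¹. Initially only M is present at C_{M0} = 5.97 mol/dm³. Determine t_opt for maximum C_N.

1.44 min

The intermediate peaks when r₁ = r₂, i.e. k₁e^(−k₁t) = k₂e^(−k₂t), giving t_opt = ln(k₂/k₁)/(k₂−k₁).
= ln(0.489/0.954)/(0.489−0.954) = ln(0.5126)/-0.4650 = -0.6683/-0.4650 = 1.44 min.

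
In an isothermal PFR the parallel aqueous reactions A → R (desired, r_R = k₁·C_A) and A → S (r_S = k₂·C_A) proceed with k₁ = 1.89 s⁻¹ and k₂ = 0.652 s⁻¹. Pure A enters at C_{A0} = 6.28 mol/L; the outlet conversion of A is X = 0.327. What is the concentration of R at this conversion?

1.53 mol/L

C_A = C_{A0}(1−X) = 4.226 mol/L.
Both paths are first order in A, so the instantaneous fraction to R is constant: dC_R/d(−C_A) = k₁/(k₁+k₂) = 0.7435.
C_R = 0.7435·(C_{A0}−C_A) = 0.7435×2.054 = 1.53 mol/L.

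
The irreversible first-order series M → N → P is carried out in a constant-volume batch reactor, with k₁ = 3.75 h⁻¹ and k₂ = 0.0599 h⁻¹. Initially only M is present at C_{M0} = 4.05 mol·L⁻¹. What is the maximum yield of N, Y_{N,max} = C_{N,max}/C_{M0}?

At the optimum, C_{N,max}/C_{M0} = (k₁/k₂)^[k₂/(k₂−k₁)].
= (3.75/0.0599)^(0.0599/(0.0599−3.75)) = (62.60)^(-0.01623) = 0.9351.

0.935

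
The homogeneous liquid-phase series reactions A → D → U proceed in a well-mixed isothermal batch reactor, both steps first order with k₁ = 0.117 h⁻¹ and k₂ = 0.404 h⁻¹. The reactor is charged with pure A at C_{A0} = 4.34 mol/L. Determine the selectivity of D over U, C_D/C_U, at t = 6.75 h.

The intermediate concentration in a first-order A→B→C sequence is C_D = k₁C_{A0}(e^(−k₁t) − e^(−k₂t))/(k₂−k₁).
e^(−k₁t) = e^(−0.117×6.75) = e^(−0.7898) = 0.4540; e^(−k₂t) = e^(−2.727) = 0.06542.
C_D = 0.117×4.34/(0.404−0.117) × (0.4540−0.06542) = 1.769×0.3885 = 0.6874 mol/L.
C_A = C_{A0}e^(−k₁t) = 1.970 mol/L, so C_U = C_{A0}−C_A−C_D = 1.682 mol/L; C_D/C_U = 0.409.

0.409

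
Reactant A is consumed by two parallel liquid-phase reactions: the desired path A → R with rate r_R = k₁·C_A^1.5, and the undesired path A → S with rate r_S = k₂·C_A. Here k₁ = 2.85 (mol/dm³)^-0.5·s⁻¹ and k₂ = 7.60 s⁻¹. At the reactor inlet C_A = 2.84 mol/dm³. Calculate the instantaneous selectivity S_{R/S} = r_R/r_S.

S_{R/S} = r_R/r_S = (k₁·C_A^1.5)/(k₂·C_A) = (k₁/k₂)·C_A^0.5.
= (2.85×2.840^1.5) / (7.60×2.840) = 13.64/21.58 = 0.632.
Since the desired path is higher order in A, keeping C_A high (PFR or concentrated feed) favours R.

0.632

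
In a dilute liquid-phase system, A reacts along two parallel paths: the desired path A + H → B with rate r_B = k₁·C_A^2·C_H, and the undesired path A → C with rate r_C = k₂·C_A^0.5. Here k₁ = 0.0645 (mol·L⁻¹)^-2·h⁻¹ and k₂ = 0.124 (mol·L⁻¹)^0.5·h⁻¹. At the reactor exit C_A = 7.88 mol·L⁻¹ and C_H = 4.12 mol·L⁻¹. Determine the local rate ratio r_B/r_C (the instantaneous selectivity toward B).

47.4

S_{B/C} = r_B/r_C = (k₁·C_A^2·C_H)/(k₂·C_A^0.5) = (k₁/k₂)·C_A^1.5·C_H.
= (0.0645×7.880^2×4.120) / (0.124×7.880^0.5) = 16.50/0.3481 = 47.4.
Since the desired path is higher order in A, keeping C_A high (PFR or concentrated feed) favours B.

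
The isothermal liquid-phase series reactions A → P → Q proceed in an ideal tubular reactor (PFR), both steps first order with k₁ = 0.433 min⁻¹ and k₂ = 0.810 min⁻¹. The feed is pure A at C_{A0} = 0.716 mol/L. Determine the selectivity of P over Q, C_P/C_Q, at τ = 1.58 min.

The intermediate concentration in a first-order A→B→C sequence is C_P = k₁C_{A0}(e^(−k₁τ) − e^(−k₂τ))/(k₂−k₁).
e^(−k₁τ) = e^(−0.433×1.58) = e^(−0.6841) = 0.5045; e^(−k₂τ) = e^(−1.280) = 0.2781.
C_P = 0.433×0.716/(0.810−0.433) × (0.5045−0.2781) = 0.8224×0.2264 = 0.1862 mol/L.
C_A = C_{A0}e^(−k₁τ) = 0.3612 mol/L, so C_Q = C_{A0}−C_A−C_P = 0.1686 mol/L; C_P/C_Q = 1.10.

1.10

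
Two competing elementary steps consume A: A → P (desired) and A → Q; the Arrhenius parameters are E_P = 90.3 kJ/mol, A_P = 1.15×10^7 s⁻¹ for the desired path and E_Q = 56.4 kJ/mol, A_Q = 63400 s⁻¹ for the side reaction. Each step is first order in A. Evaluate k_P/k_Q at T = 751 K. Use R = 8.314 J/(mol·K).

With equal orders, S_{P/Q} = k_P/k_Q = (A_P/A_Q)·exp[(E_Q−E_P)/(RT)].
(E_Q−E_P)/(RT) = (56.4−90.3)×10³/(8.314×751) = -33900/6244 = -5.429.
k_P/k_Q = (1.15×10^7/63400)·exp(-5.429) = 181.4 × 0.004386 = 0.796.
Since E_P > E_Q, raising the temperature improves selectivity toward P.

0.796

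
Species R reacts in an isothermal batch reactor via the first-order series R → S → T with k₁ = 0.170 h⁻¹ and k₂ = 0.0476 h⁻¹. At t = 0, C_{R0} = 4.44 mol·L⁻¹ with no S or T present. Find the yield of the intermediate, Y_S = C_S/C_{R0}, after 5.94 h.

For first-order series with pure R initially, C_S(t) = k₁C_{R0}/(k₂−k₁)·(e^(−k₁t) − e^(−k₂t)).
e^(−k₁t) = e^(−0.170×5.94) = e^(−1.010) = 0.3643; e^(−k₂t) = e^(−0.2827) = 0.7537.
C_S = 0.170×4.44/(0.0476−0.170) × (0.3643−0.7537) = (-6.167)×(-0.3894) = 2.401 mol·L⁻¹.
Y_S = C_S/C_{R0} = 2.401/4.44 = 0.541.

0.541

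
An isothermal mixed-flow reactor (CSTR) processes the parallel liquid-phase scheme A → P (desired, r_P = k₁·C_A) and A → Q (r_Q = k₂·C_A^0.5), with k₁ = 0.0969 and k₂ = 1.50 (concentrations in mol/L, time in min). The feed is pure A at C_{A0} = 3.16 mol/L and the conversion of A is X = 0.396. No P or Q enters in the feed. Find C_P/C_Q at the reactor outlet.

Exit C_A = C_{A0}(1−X) = 3.16×0.604 = 1.909 mol/L.
In a CSTR the entire volume is at exit conditions, so r_P = 0.0969×1.909 = 0.1849 and r_Q = 1.50×1.909^0.5 = 2.072.
Overall selectivity = C_P/C_Q = r_Pτ/(r_Qτ) = r_P/r_Q = 0.0892.

0.0892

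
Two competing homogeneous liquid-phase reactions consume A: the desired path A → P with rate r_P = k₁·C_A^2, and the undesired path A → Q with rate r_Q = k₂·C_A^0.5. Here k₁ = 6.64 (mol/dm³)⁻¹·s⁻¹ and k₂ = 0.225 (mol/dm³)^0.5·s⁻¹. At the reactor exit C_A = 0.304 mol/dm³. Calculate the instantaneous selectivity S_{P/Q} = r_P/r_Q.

S_{P/Q} = r_P/r_Q = (k₁·C_A^2)/(k₂·C_A^0.5) = (k₁/k₂)·C_A^1.5.
= (6.64×0.3040^2) / (0.225×0.3040^0.5) = 0.6136/0.1241 = 4.95.
Since the desired path is higher order in A, keeping C_A high (PFR or concentrated feed) favours P.

4.95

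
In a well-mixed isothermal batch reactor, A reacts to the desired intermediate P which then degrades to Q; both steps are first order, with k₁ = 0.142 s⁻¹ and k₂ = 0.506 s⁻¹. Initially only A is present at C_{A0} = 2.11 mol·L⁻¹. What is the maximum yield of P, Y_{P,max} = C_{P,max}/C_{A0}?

0.171

For a first-order series the maximum intermediate yield is C_{P,max}/C_{A0} = (k₁/k₂)^[k₂/(k₂−k₁)].
= (0.142/0.506)^(0.506/(0.506−0.142)) = (0.2806)^(1.390) = 0.1709.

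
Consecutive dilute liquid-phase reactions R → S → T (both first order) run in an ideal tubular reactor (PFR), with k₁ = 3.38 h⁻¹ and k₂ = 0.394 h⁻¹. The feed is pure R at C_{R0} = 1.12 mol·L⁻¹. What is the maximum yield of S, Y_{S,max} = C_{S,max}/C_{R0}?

0.753

Evaluating C_S at τ_opt = ln(k₂/k₁)/(k₂−k₁) gives C_{S,max}/C_{R0} = (k₁/k₂)^[k₂/(k₂−k₁)].
= (3.38/0.394)^(0.394/(0.394−3.38)) = (8.579)^(-0.1319) = 0.7531.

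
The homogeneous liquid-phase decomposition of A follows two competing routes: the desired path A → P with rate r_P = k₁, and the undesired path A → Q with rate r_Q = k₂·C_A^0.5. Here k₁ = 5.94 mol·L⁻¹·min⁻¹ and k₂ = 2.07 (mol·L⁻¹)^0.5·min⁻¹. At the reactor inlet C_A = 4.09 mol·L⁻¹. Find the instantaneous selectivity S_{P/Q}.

1.42

S_{P/Q} = r_P/r_Q = (k₁)/(k₂·C_A^0.5) = (k₁/k₂)·C_A^-0.5.
= (5.94) / (2.07×4.090^0.5) = 5.940/4.186 = 1.42.
The undesired path is higher order in A, so low C_A (CSTR or dilute feed) favours P.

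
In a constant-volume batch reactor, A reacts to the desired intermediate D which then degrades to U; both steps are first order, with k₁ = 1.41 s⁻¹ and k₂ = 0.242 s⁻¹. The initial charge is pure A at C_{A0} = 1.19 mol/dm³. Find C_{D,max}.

0.826 mol/dm³

For a first-order series the maximum intermediate yield is C_{D,max}/C_{A0} = (k₁/k₂)^[k₂/(k₂−k₁)].
= (1.41/0.242)^(0.242/(0.242−1.41)) = (5.826)^(-0.2072) = 0.6941.
C_{D,max} = 0.6941×1.19 = 0.826 mol/dm³.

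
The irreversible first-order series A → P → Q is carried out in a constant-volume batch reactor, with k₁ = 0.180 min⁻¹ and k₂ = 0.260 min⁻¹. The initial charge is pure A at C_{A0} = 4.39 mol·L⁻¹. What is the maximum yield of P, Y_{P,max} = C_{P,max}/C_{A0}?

At the optimum, C_{P,max}/C_{A0} = (k₁/k₂)^[k₂/(k₂−k₁)].
= (0.180/0.260)^(0.260/(0.260−0.180)) = (0.6923)^(3.250) = 0.3027.

0.303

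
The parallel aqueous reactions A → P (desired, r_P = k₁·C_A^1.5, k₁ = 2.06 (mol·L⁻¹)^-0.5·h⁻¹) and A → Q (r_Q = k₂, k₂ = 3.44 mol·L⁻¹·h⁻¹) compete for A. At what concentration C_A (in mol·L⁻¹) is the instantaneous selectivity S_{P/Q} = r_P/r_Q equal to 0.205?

0.489 mol·L⁻¹

S_{P/Q} = (k₁/k₂)·C_A^1.5 ⇒ C_A = (S·k₂/k₁)^(1/1.5).
= (0.205×3.44/2.06)^(0.6667) = (0.3423)^(0.6667) = 0.489 mol·L⁻¹.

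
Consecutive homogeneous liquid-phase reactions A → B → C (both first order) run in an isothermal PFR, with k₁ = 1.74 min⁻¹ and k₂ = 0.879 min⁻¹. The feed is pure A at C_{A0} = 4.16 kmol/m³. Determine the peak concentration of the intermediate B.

2.07 kmol/m³

For a first-order series the maximum intermediate yield is C_{B,max}/C_{A0} = (k₁/k₂)^[k₂/(k₂−k₁)].
= (1.74/0.879)^(0.879/(0.879−1.74)) = (1.980)^(-1.021) = 0.4980.
C_{B,max} = 0.4980×4.16 = 2.07 kmol/m³.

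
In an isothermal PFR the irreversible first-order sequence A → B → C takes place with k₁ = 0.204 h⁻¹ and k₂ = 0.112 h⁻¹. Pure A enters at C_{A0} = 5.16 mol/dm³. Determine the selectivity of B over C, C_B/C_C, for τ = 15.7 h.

For first-order series with pure A initially, C_B(τ) = k₁C_{A0}/(k₂−k₁)·(e^(−k₁τ) − e^(−k₂τ)).
e^(−k₁τ) = e^(−0.204×15.7) = e^(−3.203) = 0.04065; e^(−k₂τ) = e^(−1.758) = 0.1723.
C_B = 0.204×5.16/(0.112−0.204) × (0.04065−0.1723) = (-11.44)×(-0.1317) = 1.507 mol/dm³.
C_A = C_{A0}e^(−k₁τ) = 0.2097 mol/dm³, so C_C = C_{A0}−C_A−C_B = 3.444 mol/dm³; C_B/C_C = 0.437.

0.437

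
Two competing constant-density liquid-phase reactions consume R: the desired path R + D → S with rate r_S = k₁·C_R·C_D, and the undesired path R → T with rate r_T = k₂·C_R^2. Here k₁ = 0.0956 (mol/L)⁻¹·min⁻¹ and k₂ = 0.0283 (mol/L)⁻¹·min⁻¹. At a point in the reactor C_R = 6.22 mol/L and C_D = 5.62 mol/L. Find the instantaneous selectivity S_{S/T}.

S_{S/T} = r_S/r_T = (k₁·C_R·C_D)/(k₂·C_R^2) = (k₁/k₂)·C_R⁻¹·C_D.
= (0.0956×6.220×5.620) / (0.0283×6.220^2) = 3.342/1.095 = 3.05.

3.05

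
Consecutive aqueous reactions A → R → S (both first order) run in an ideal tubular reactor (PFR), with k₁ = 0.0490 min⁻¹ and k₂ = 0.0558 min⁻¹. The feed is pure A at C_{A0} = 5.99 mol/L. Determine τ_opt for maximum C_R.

Setting dC_R/dτ = 0 gives τ_opt = ln(k₂/k₁)/(k₂−k₁).
= ln(0.0558/0.0490)/(0.0558−0.0490) = ln(1.139)/0.006800 = 0.1300/0.006800 = 19.1 min.

19.1 min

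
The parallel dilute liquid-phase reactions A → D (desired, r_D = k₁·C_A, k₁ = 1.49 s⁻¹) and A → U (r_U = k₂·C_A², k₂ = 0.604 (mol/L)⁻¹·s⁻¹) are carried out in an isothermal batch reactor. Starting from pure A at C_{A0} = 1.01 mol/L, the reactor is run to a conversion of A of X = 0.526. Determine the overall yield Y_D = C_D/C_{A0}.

C_A = C_{A0}(1−X) = 0.4787 mol/L.
Along a PFR/batch, dC_D/dC_A = −r_D/(r_D+r_U) = −k₁/(k₁+k₂·C_A).
Integrating from C_{A0} to C_A: C_D = (1.49/0.604)·ln[(1.49+0.604·1.01)/(1.49+0.604·0.479)] = 2.467·ln(2.100/1.779) = 0.4090 mol/L.
Y_D = C_D/C_{A0} = 0.4090/1.01 = 0.405.

0.405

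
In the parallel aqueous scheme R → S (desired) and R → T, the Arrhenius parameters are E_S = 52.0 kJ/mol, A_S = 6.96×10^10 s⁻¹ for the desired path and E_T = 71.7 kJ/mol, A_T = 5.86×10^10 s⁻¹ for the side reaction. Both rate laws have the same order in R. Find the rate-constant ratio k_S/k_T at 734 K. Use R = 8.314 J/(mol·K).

30.0

k_S/k_T = (A_S/A_T)·exp[−(E_S−E_T)/(RT)] = (A_S/A_T)·exp[(E_T−E_S)/(RT)].
(E_T−E_S)/(RT) = (71.7−52.0)×10³/(8.314×734) = 19700/6102 = 3.228.
k_S/k_T = (6.96×10^10/5.86×10^10)·exp(3.228) = 1.188 × 25.23 = 30.0.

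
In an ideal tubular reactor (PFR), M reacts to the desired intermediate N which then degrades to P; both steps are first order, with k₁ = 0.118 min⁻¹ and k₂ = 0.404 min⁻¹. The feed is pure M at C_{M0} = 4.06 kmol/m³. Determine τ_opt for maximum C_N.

4.30 min

Setting dC_N/dτ = 0 gives τ_opt = ln(k₂/k₁)/(k₂−k₁).
= ln(0.404/0.118)/(0.404−0.118) = ln(3.424)/0.2860 = 1.231/0.2860 = 4.30 min.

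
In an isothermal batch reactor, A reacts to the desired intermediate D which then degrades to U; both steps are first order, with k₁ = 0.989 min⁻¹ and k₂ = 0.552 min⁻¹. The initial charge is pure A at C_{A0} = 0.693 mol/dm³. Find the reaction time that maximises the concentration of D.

1.33 min

The intermediate peaks when r₁ = r₂, i.e. k₁e^(−k₁t) = k₂e^(−k₂t), giving t_opt = ln(k₂/k₁)/(k₂−k₁).
= ln(0.552/0.989)/(0.552−0.989) = ln(0.5581)/-0.4370 = -0.5831/-0.4370 = 1.33 min.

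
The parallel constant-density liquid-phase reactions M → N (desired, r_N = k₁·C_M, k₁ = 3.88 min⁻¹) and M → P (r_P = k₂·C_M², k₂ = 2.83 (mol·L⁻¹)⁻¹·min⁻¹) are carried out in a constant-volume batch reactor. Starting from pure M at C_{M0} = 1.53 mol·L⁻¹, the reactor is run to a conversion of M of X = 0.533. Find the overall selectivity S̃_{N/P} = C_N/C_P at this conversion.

1.25

C_M = C_{M0}(1−X) = 0.7145 mol·L⁻¹.
Along a PFR/batch, dC_N/dC_M = −r_N/(r_N+r_P) = −k₁/(k₁+k₂·C_M).
Integrating from C_{M0} to C_M: C_N = (3.88/2.83)·ln[(3.88+2.83·1.53)/(3.88+2.83·0.715)] = 1.371·ln(8.210/5.902) = 0.4525 mol·L⁻¹.
C_P = (C_{M0}−C_M)−C_N = 0.3630 mol·L⁻¹; S̃_{N/P} = 0.4525/0.3630 = 1.25.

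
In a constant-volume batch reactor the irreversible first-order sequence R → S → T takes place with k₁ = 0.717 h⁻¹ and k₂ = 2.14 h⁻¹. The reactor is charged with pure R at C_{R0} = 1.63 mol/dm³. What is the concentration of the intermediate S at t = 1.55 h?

0.241 mol/dm³

The intermediate concentration in a first-order A→B→C sequence is C_S = k₁C_{R0}(e^(−k₁t) − e^(−k₂t))/(k₂−k₁).
e^(−k₁t) = e^(−0.717×1.55) = e^(−1.111) = 0.3291; e^(−k₂t) = e^(−3.317) = 0.03626.
C_S = 0.717×1.63/(2.14−0.717) × (0.3291−0.03626) = 0.8213×0.2929 = 0.2405 mol/dm³.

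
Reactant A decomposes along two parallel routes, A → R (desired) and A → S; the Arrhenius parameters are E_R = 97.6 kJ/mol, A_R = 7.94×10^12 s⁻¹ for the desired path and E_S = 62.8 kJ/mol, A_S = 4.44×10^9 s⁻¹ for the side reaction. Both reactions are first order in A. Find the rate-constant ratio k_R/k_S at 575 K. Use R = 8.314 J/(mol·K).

1.23

Since both paths have the same order in A, the concentration cancels and S_{R/S} = k_R/k_S = (A_R/A_S)·exp[(E_S−E_R)/(RT)].
(E_S−E_R)/(RT) = (62.8−97.6)×10³/(8.314×575) = -34800/4781 = -7.279.
k_R/k_S = (7.94×10^12/4.44×10^9)·exp(-7.279) = 1788 × 6.895×10^-4 = 1.23.
Since E_R > E_S, raising the temperature improves selectivity toward R.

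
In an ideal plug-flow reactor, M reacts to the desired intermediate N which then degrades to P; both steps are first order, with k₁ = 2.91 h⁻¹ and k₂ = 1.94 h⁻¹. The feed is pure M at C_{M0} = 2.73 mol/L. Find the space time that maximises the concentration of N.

The intermediate peaks when r₁ = r₂, i.e. k₁e^(−k₁τ) = k₂e^(−k₂τ), giving τ_opt = ln(k₂/k₁)/(k₂−k₁).
= ln(1.94/2.91)/(1.94−2.91) = ln(0.6667)/-0.9700 = -0.4055/-0.9700 = 0.418 h.

0.418 h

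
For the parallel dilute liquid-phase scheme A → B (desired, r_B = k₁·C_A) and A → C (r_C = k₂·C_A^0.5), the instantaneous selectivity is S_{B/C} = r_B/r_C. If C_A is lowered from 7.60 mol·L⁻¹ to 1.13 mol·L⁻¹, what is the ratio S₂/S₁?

0.386

S_{B/C} = (k₁/k₂)·C_A^0.5, so S₂/S₁ = (C_{A,2}/C_{A,1})^0.5.
= (1.13/7.60)^0.5 = (0.1487)^0.5 = 0.386.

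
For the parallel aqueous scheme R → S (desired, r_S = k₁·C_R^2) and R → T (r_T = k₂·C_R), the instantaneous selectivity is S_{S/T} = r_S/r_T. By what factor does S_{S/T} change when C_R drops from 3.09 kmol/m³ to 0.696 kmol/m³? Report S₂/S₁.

S_{S/T} = (k₁/k₂)·C_R, so S₂/S₁ = (C_{R,2}/C_{R,1}).
= 0.696/3.09 = 0.225.

0.225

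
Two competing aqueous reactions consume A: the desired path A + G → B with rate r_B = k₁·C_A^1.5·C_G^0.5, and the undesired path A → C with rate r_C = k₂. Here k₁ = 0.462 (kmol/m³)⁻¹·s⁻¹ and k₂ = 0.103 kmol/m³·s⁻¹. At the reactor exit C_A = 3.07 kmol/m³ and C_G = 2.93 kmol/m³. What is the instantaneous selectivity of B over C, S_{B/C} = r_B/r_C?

41.3

S_{B/C} = r_B/r_C = (k₁·C_A^1.5·C_G^0.5)/(k₂) = (k₁/k₂)·C_A^1.5·C_G^0.5.
= (0.462×3.070^1.5×2.930^0.5) / (0.103) = 4.254/0.1030 = 41.3.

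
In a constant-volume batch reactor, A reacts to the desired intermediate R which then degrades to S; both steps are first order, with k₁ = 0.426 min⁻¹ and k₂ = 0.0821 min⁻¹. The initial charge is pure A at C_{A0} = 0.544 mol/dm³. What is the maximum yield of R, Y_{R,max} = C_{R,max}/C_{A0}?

0.675

Evaluating C_R at t_opt = ln(k₂/k₁)/(k₂−k₁) gives C_{R,max}/C_{A0} = (k₁/k₂)^[k₂/(k₂−k₁)].
= (0.426/0.0821)^(0.0821/(0.0821−0.426)) = (5.189)^(-0.2387) = 0.6750.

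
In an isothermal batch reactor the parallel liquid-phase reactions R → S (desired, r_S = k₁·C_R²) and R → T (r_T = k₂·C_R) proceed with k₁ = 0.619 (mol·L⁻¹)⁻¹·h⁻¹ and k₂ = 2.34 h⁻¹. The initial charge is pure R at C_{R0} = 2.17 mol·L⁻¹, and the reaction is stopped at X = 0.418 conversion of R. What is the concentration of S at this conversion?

C_R = C_{R0}(1−X) = 1.263 mol·L⁻¹.
Along a PFR/batch, dC_T/dC_R = −r_T/(r_S+r_T) = −k₂/(k₂+k₁·C_R).
Integrating from C_{R0} to C_R: C_T = (2.34/0.619)·ln[(2.34+0.619·2.17)/(2.34+0.619·1.26)] = 3.780·ln(3.683/3.122) = 0.6252 mol·L⁻¹.
Then C_S = (C_{R0}−C_R) − C_T = 0.9071 − 0.6252 = 0.2818 mol·L⁻¹.

0.282 mol·L⁻¹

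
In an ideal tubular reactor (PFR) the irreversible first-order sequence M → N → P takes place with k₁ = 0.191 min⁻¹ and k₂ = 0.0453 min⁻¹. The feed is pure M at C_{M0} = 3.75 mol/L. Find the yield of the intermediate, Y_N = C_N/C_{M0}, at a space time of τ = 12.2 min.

0.627

The intermediate concentration in a first-order A→B→C sequence is C_N = k₁C_{M0}(e^(−k₁τ) − e^(−k₂τ))/(k₂−k₁).
e^(−k₁τ) = e^(−0.191×12.2) = e^(−2.330) = 0.09728; e^(−k₂τ) = e^(−0.5527) = 0.5754.
C_N = 0.191×3.75/(0.0453−0.191) × (0.09728−0.5754) = (-4.916)×(-0.4781) = 2.351 mol/L.
Y_N = C_N/C_{M0} = 2.351/3.75 = 0.627.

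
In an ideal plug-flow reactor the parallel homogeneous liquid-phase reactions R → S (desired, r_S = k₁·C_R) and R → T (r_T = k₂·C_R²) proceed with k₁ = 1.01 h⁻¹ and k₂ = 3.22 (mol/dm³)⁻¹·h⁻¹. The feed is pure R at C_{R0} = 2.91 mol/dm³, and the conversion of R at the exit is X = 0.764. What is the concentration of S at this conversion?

C_R = C_{R0}(1−X) = 0.6868 mol/dm³.
Along a PFR/batch, dC_S/dC_R = −r_S/(r_S+r_T) = −k₁/(k₁+k₂·C_R).
Integrating from C_{R0} to C_R: C_S = (1.01/3.22)·ln[(1.01+3.22·2.91)/(1.01+3.22·0.687)] = 0.3137·ln(10.38/3.221) = 0.3670 mol/dm³.

0.367 mol/dm³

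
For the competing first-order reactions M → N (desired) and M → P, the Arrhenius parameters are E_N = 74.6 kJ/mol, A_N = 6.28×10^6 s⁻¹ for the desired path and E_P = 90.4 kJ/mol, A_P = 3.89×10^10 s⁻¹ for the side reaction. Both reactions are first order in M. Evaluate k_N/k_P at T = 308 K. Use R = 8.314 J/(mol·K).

0.0772

With equal orders, S_{N/P} = k_N/k_P = (A_N/A_P)·exp[(E_P−E_N)/(RT)].
(E_P−E_N)/(RT) = (90.4−74.6)×10³/(8.314×308) = 15800/2561 = 6.170.
k_N/k_P = (6.28×10^6/3.89×10^10)·exp(6.170) = 1.614×10^-4 × 478.3 = 0.0772.
Since E_N < E_P, lowering the temperature improves selectivity toward N.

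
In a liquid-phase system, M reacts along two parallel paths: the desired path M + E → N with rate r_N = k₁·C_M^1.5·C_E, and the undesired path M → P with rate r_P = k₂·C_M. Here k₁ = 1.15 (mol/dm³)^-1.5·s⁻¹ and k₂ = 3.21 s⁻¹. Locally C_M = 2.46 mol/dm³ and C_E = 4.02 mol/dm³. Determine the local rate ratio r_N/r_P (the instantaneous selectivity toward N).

S_{N/P} = r_N/r_P = (k₁·C_M^1.5·C_E)/(k₂·C_M) = (k₁/k₂)·C_M^0.5·C_E.
= (1.15×2.460^1.5×4.020) / (3.21×2.460) = 17.84/7.897 = 2.26.
Since the desired path is higher order in M, keeping C_M high (PFR or concentrated feed) favours N.

2.26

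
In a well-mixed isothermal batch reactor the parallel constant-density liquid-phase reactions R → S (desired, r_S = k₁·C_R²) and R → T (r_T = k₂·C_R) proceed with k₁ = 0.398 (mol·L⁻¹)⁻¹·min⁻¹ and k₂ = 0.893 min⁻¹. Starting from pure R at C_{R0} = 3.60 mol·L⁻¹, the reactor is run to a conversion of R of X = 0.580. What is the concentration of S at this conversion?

1.10 mol·L⁻¹

C_R = C_{R0}(1−X) = 1.512 mol·L⁻¹.
Along a PFR/batch, dC_T/dC_R = −r_T/(r_S+r_T) = −k₂/(k₂+k₁·C_R).
Integrating from C_{R0} to C_R: C_T = (0.893/0.398)·ln[(0.893+0.398·3.60)/(0.893+0.398·1.51)] = 2.244·ln(2.326/1.495) = 0.9919 mol·L⁻¹.
Then C_S = (C_{R0}−C_R) − C_T = 2.088 − 0.9919 = 1.096 mol·L⁻¹.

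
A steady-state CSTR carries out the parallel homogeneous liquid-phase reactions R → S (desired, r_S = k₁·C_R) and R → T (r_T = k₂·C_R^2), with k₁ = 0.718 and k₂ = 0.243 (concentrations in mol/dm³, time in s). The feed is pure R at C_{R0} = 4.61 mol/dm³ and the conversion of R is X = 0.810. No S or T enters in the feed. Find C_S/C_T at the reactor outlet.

Exit C_R = C_{R0}(1−X) = 4.61×0.190 = 0.8759 mol/dm³.
Rates in a CSTR are evaluated at the outlet concentration: r_S = 0.718×0.8759 = 0.6289, r_T = 0.243×0.8759^2 = 0.1864.
Overall selectivity = C_S/C_T = r_Sτ/(r_Tτ) = r_S/r_T = 3.37.

3.37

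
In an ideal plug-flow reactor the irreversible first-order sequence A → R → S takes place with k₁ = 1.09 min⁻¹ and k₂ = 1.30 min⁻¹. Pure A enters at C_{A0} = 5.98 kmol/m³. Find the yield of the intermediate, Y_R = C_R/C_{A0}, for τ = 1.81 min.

0.228

For first-order series with pure A initially, C_R(τ) = k₁C_{A0}/(k₂−k₁)·(e^(−k₁τ) − e^(−k₂τ)).
e^(−k₁τ) = e^(−1.09×1.81) = e^(−1.973) = 0.1391; e^(−k₂τ) = e^(−2.353) = 0.09508.
C_R = 1.09×5.98/(1.30−1.09) × (0.1391−0.09508) = 31.04×0.04397 = 1.365 kmol/m³.
Y_R = C_R/C_{A0} = 1.365/5.98 = 0.228.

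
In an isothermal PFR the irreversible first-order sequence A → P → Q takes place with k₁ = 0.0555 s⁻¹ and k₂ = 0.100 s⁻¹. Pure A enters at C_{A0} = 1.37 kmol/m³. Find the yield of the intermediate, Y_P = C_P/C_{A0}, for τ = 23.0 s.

0.223

Solving the coupled first-order balances gives C_P(τ) = [k₁/(k₂−k₁)]·C_{A0}·(e^(−k₁τ) − e^(−k₂τ)).
e^(−k₁τ) = e^(−0.0555×23.0) = e^(−1.276) = 0.2790; e^(−k₂τ) = e^(−2.300) = 0.1003.
C_P = 0.0555×1.37/(0.100−0.0555) × (0.2790−0.1003) = 1.709×0.1788 = 0.3054 kmol/m³.
Y_P = C_P/C_{A0} = 0.3054/1.37 = 0.223.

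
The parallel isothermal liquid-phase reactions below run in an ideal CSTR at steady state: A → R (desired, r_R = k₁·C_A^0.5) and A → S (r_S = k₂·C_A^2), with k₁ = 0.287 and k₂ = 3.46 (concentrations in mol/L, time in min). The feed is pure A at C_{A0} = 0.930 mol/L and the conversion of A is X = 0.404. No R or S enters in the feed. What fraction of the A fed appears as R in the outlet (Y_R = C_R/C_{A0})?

0.0676

Exit C_A = C_{A0}(1−X) = 0.930×0.596 = 0.5543 mol/L.
A CSTR operates uniformly at the exit composition, giving r_R = 0.2137 and r_S = 1.063 (each k·C_A^n at C_A = 0.5543).
Fraction of consumed A going to R: r_R/(r_R+r_S) = 0.1674.
C_R = 0.1674·C_{A0}·X = 0.1674×0.930×0.404 = 0.0629 mol/L; Y_R = C_R/C_{A0} = 0.0676.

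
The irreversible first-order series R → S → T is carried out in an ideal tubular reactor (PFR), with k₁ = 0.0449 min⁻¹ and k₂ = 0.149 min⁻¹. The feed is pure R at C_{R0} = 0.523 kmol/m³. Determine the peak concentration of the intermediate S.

0.0939 kmol/m³

Evaluating C_S at τ_opt = ln(k₂/k₁)/(k₂−k₁) gives C_{S,max}/C_{R0} = (k₁/k₂)^[k₂/(k₂−k₁)].
= (0.0449/0.149)^(0.149/(0.149−0.0449)) = (0.3013)^(1.431) = 0.1796.
C_{S,max} = 0.1796×0.523 = 0.0939 kmol/m³.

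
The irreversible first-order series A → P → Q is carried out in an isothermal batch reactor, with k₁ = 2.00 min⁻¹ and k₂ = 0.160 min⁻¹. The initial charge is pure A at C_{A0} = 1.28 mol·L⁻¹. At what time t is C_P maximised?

1.37 min

The intermediate peaks when r₁ = r₂, i.e. k₁e^(−k₁t) = k₂e^(−k₂t), giving t_opt = ln(k₂/k₁)/(k₂−k₁).
= ln(0.160/2.00)/(0.160−2.00) = ln(0.08000)/-1.840 = -2.526/-1.840 = 1.37 min.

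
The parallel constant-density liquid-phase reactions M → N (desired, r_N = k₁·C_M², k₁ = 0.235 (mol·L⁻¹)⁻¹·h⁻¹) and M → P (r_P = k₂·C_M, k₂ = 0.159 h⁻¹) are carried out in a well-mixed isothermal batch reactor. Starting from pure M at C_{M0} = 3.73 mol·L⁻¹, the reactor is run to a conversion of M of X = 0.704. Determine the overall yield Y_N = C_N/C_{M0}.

C_M = C_{M0}(1−X) = 1.104 mol·L⁻¹.
Along a PFR/batch, dC_P/dC_M = −r_P/(r_N+r_P) = −k₂/(k₂+k₁·C_M).
Integrating from C_{M0} to C_M: C_P = (0.159/0.235)·ln[(0.159+0.235·3.73)/(0.159+0.235·1.10)] = 0.6766·ln(1.036/0.4185) = 0.6131 mol·L⁻¹.
Then C_N = (C_{M0}−C_M) − C_P = 2.626 − 0.6131 = 2.013 mol·L⁻¹.
Y_N = C_N/C_{M0} = 2.013/3.73 = 0.540.

0.540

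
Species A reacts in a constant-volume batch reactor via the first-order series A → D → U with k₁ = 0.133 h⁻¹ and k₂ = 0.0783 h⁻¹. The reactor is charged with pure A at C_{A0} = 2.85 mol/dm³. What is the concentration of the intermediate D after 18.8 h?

1.02 mol/dm³

For first-order series with pure A initially, C_D(t) = k₁C_{A0}/(k₂−k₁)·(e^(−k₁t) − e^(−k₂t)).
e^(−k₁t) = e^(−0.133×18.8) = e^(−2.500) = 0.08205; e^(−k₂t) = e^(−1.472) = 0.2295.
C_D = 0.133×2.85/(0.0783−0.133) × (0.08205−0.2295) = (-6.930)×(-0.1474) = 1.021 mol/dm³.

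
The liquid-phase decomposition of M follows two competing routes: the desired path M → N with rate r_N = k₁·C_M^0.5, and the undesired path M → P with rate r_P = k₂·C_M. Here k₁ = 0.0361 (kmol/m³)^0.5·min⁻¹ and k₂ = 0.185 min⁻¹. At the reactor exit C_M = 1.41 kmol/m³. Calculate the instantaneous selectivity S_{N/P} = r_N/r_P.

S_{N/P} = r_N/r_P = (k₁·C_M^0.5)/(k₂·C_M) = (k₁/k₂)·C_M^-0.5.
= (0.0361×1.410^0.5) / (0.185×1.410) = 0.04287/0.2608 = 0.164.
The undesired path is higher order in M, so low C_M (CSTR or dilute feed) favours N.

0.164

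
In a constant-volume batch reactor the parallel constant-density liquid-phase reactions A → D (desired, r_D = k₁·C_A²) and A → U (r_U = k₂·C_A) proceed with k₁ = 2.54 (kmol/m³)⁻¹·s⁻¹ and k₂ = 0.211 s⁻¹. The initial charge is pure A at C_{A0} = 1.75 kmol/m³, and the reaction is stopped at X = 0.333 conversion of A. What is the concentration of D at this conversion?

0.551 kmol/m³

C_A = C_{A0}(1−X) = 1.167 kmol/m³.
Along a PFR/batch, dC_U/dC_A = −r_U/(r_D+r_U) = −k₂/(k₂+k₁·C_A).
Integrating from C_{A0} to C_A: C_U = (0.211/2.54)·ln[(0.211+2.54·1.75)/(0.211+2.54·1.17)] = 0.08307·ln(4.656/3.176) = 0.03178 kmol/m³.
Then C_D = (C_{A0}−C_A) − C_U = 0.5827 − 0.03178 = 0.5510 kmol/m³.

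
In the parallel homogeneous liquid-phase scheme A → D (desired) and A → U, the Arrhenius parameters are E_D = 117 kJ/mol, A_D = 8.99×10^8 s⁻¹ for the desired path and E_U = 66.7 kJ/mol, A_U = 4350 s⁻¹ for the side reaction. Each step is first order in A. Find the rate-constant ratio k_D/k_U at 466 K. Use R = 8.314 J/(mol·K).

k_D/k_U = (A_D/A_U)·exp[−(E_D−E_U)/(RT)] = (A_D/A_U)·exp[(E_U−E_D)/(RT)].
(E_U−E_D)/(RT) = (66.7−117)×10³/(8.314×466) = -50300/3874 = -12.98.
k_D/k_U = (8.99×10^8/4350)·exp(-12.98) = 2.067×10^5 × 2.299×10^-6 = 0.475.

0.475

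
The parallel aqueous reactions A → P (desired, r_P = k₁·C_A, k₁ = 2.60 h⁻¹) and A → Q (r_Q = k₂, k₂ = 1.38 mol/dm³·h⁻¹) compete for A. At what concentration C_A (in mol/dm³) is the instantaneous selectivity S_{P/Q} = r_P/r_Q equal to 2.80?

S_{P/Q} = (k₁/k₂)·C_A ⇒ C_A = S·k₂/k₁.
= 2.80×1.38/2.60 = 1.49 mol/dm³.

1.49 mol/dm³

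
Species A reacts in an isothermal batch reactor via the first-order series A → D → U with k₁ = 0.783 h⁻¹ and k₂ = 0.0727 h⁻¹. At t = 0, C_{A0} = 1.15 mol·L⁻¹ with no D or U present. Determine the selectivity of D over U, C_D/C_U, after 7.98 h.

For first-order series with pure A initially, C_D(t) = k₁C_{A0}/(k₂−k₁)·(e^(−k₁t) − e^(−k₂t)).
e^(−k₁t) = e^(−0.783×7.98) = e^(−6.248) = 0.001934; e^(−k₂t) = e^(−0.5801) = 0.5598.
C_D = 0.783×1.15/(0.0727−0.783) × (0.001934−0.5598) = (-1.268)×(-0.5579) = 0.7072 mol·L⁻¹.
C_A = C_{A0}e^(−k₁t) = 0.002224 mol·L⁻¹, so C_U = C_{A0}−C_A−C_D = 0.4405 mol·L⁻¹; C_D/C_U = 1.61.

1.61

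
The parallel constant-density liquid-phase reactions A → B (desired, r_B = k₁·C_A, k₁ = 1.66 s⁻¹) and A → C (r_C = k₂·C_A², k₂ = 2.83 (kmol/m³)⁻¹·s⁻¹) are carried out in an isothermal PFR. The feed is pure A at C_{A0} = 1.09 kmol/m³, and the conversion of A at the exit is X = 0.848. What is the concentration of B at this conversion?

C_A = C_{A0}(1−X) = 0.1657 kmol/m³.
Along a PFR/batch, dC_B/dC_A = −r_B/(r_B+r_C) = −k₁/(k₁+k₂·C_A).
Integrating from C_{A0} to C_A: C_B = (1.66/2.83)·ln[(1.66+2.83·1.09)/(1.66+2.83·0.166)] = 0.5866·ln(4.745/2.129) = 0.4701 kmol/m³.

0.470 kmol/m³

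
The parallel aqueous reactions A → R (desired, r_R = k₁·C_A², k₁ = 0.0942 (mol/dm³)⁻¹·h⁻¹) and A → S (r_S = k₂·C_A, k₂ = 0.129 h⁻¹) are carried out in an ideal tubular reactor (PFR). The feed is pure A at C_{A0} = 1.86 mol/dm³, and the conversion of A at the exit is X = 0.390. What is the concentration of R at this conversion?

0.377 mol/dm³

C_A = C_{A0}(1−X) = 1.135 mol/dm³.
Along a PFR/batch, dC_S/dC_A = −r_S/(r_R+r_S) = −k₂/(k₂+k₁·C_A).
Integrating from C_{A0} to C_A: C_S = (0.129/0.0942)·ln[(0.129+0.0942·1.86)/(0.129+0.0942·1.13)] = 1.369·ln(0.3042/0.2359) = 0.3484 mol/dm³.
Then C_R = (C_{A0}−C_A) − C_S = 0.7254 − 0.3484 = 0.3770 mol/dm³.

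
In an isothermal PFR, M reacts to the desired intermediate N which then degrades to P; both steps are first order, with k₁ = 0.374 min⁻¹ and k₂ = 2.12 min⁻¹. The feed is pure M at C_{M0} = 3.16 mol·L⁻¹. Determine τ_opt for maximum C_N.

For first-order series the maximum of C_N occurs at τ_opt = ln(k₂/k₁)/(k₂−k₁).
= ln(2.12/0.374)/(2.12−0.374) = ln(5.668)/1.746 = 1.735/1.746 = 0.994 min.

0.994 min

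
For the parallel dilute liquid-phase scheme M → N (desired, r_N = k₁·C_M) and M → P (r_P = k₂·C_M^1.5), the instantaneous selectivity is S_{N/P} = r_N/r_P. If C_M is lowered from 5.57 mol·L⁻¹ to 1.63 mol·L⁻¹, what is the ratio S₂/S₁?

S_{N/P} = (k₁/k₂)·C_M^-0.5, so S₂/S₁ = (C_{M,2}/C_{M,1})^-0.5.
= (1.63/5.57)^(-0.5) = (0.2926)^(-0.5) = 1.85.
Selectivity toward N rises as C_M falls — low-concentration operation is favoured.

1.85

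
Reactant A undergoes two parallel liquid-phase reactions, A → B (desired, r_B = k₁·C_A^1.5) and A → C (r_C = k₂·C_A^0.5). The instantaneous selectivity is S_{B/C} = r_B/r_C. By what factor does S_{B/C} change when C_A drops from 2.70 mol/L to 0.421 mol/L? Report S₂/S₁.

0.156

S_{B/C} = (k₁/k₂)·C_A, so S₂/S₁ = (C_{A,2}/C_{A,1}).
= 0.421/2.70 = 0.156.
Selectivity toward B falls as C_A falls — high-concentration operation is favoured.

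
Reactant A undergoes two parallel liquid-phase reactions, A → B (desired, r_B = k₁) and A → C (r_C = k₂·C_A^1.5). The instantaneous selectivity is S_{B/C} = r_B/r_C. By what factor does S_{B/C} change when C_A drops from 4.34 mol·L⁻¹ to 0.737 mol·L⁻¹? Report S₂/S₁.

S_{B/C} = (k₁/k₂)·C_A^-1.5, so S₂/S₁ = (C_{A,2}/C_{A,1})^-1.5.
= (0.737/4.34)^(-1.5) = (0.1698)^(-1.5) = 14.3.

14.3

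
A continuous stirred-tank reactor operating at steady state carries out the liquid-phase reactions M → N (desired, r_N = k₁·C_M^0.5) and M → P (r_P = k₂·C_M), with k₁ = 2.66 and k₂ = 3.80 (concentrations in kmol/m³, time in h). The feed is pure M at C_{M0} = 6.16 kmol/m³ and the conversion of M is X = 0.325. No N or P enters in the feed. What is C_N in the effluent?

0.512 kmol/m³

Exit C_M = C_{M0}(1−X) = 6.16×0.675 = 4.158 kmol/m³.
In a CSTR the entire volume is at exit conditions, so r_N = 2.66×4.158^0.5 = 5.424 and r_P = 3.80×4.158 = 15.80.
Fraction of consumed M going to N: r_N/(r_N+r_P) = 0.2556.
C_N = 0.2556·C_{M0}·X = 0.2556×6.16×0.325 = 0.512 kmol/m³.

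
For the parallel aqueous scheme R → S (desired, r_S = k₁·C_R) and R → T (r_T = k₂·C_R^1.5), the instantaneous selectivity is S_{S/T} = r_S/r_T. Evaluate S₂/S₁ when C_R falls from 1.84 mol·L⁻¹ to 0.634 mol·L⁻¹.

S_{S/T} = (k₁/k₂)·C_R^-0.5, so S₂/S₁ = (C_{R,2}/C_{R,1})^-0.5.
= (0.634/1.84)^(-0.5) = (0.3446)^(-0.5) = 1.70.

1.70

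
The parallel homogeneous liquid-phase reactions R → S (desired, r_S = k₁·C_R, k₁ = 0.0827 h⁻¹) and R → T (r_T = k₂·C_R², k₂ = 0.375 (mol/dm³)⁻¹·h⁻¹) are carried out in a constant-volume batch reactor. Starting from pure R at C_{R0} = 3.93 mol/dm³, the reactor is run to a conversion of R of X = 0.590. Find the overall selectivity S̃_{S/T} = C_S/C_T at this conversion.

C_R = C_{R0}(1−X) = 1.611 mol/dm³.
Along a PFR/batch, dC_S/dC_R = −r_S/(r_S+r_T) = −k₁/(k₁+k₂·C_R).
Integrating from C_{R0} to C_R: C_S = (0.0827/0.375)·ln[(0.0827+0.375·3.93)/(0.0827+0.375·1.61)] = 0.2205·ln(1.556/0.6869) = 0.1804 mol/dm³.
C_T = (C_{R0}−C_R)−C_S = 2.138 mol/dm³; S̃_{S/T} = 0.1804/2.138 = 0.0844.

0.0844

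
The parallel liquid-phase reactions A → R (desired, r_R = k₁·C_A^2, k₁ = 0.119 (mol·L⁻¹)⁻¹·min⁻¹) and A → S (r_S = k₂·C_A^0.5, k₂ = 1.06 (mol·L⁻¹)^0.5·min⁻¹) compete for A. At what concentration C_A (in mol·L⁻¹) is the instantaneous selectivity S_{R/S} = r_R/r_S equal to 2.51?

7.94 mol·L⁻¹

S_{R/S} = (k₁/k₂)·C_A^1.5 ⇒ C_A = (S·k₂/k₁)^(1/1.5).
= (2.51×1.06/0.119)^(0.6667) = (22.36)^(0.6667) = 7.94 mol·L⁻¹.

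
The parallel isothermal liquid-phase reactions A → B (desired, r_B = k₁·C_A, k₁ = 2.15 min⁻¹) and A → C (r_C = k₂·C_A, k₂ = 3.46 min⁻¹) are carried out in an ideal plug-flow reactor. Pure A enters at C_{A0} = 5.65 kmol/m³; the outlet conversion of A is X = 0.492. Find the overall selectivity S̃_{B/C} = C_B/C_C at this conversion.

C_A = C_{A0}(1−X) = 2.870 kmol/m³.
Both paths are first order in A, so the instantaneous fraction to B is constant: dC_B/d(−C_A) = k₁/(k₁+k₂) = 0.3832.
C_B = 0.3832·(C_{A0}−C_A) = 0.3832×2.780 = 1.07 kmol/m³.
C_C = (C_{A0}−C_A)−C_B = 1.714 kmol/m³; S̃_{B/C} = 1.065/1.714 = 0.621.

0.621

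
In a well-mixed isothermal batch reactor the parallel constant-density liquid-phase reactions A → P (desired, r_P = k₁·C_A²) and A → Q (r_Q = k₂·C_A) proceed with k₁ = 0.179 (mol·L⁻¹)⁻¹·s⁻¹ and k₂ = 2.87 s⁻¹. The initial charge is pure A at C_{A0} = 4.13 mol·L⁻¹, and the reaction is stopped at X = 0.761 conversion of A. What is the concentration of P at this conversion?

C_A = C_{A0}(1−X) = 0.9871 mol·L⁻¹.
Along a PFR/batch, dC_Q/dC_A = −r_Q/(r_P+r_Q) = −k₂/(k₂+k₁·C_A).
Integrating from C_{A0} to C_A: C_Q = (2.87/0.179)·ln[(2.87+0.179·4.13)/(2.87+0.179·0.987)] = 16.03·ln(3.609/3.047) = 2.717 mol·L⁻¹.
Then C_P = (C_{A0}−C_A) − C_Q = 3.143 − 2.717 = 0.4260 mol·L⁻¹.

0.426 mol·L⁻¹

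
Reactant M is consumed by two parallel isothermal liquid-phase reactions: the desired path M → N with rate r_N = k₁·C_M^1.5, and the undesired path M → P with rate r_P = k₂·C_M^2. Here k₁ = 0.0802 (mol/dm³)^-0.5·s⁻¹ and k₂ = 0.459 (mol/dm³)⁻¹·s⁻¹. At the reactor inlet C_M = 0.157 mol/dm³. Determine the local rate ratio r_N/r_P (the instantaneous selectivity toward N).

0.441

S_{N/P} = r_N/r_P = (k₁·C_M^1.5)/(k₂·C_M^2) = (k₁/k₂)·C_M^-0.5.
= (0.0802×0.1570^1.5) / (0.459×0.1570^2) = 0.004989/0.01131 = 0.441.
The undesired path is higher order in M, so low C_M (CSTR or dilute feed) favours N.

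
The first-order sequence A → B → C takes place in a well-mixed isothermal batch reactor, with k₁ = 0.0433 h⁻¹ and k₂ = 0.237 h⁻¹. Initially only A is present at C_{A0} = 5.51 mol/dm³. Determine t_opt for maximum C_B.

For first-order series the maximum of C_B occurs at t_opt = ln(k₂/k₁)/(k₂−k₁).
= ln(0.237/0.0433)/(0.237−0.0433) = ln(5.473)/0.1937 = 1.700/0.1937 = 8.78 h.

8.78 h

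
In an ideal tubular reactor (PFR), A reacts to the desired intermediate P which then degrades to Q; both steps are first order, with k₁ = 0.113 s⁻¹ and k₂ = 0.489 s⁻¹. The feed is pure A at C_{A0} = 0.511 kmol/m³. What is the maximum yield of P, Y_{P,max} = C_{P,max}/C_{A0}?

0.149

At the optimum, C_{P,max}/C_{A0} = (k₁/k₂)^[k₂/(k₂−k₁)].
= (0.113/0.489)^(0.489/(0.489−0.113)) = (0.2311)^(1.301) = 0.1488.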